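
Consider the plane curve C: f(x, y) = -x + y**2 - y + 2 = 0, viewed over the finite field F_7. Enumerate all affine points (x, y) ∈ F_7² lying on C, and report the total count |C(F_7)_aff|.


Affine F_7-points: {(0, 4), (1, 3), (1, 5), (2, 0), (2, 1), (4, 2), (4, 6)}; count = 7.

For each of the 49 pairs (x, y) ∈ F_7², evaluate f(x, y) mod 7. Record the zeros.
  x = 0: [0↦2, 1↦2, 2↦4, 3↦1, 4↦0, 5↦1, 6↦4]  zeros at y ∈ {4}
  x = 1: [0↦1, 1↦1, 2↦3, 3↦0, 4↦6, 5↦0, 6↦3]  zeros at y ∈ {3, 5}
  x = 2: [0↦0, 1↦0, 2↦2, 3↦6, 4↦5, 5↦6, 6↦2]  zeros at y ∈ {0, 1}
  x = 3: [0↦6, 1↦6, 2↦1, 3↦5, 4↦4, 5↦5, 6↦1]  zeros at y ∈ ∅
  x = 4: [0↦5, 1↦5, 2↦0, 3↦4, 4↦3, 5↦4, 6↦0]  zeros at y ∈ {2, 6}
  x = 5: [0↦4, 1↦4, 2↦6, 3↦3, 4↦2, 5↦3, 6↦6]  zeros at y ∈ ∅
  x = 6: [0↦3, 1↦3, 2↦5, 3↦2, 4↦1, 5↦2, 6↦5]  zeros at y ∈ ∅
Collecting zeros: affine points = {(0, 4), (1, 3), (1, 5), (2, 0), (2, 1), (4, 2), (4, 6)}.
Total count |C(F_7)_aff| = 7.


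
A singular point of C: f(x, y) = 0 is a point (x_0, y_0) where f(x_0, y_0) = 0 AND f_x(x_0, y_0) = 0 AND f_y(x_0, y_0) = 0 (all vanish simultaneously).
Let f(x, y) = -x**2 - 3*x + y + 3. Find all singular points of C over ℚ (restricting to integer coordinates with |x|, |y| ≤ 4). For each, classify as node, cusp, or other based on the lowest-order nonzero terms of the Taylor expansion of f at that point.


No singular points in the scanned grid; C is smooth there.

Compute partial derivatives:
  f_x = -2*x - 3.
  f_y = 1.
f_y = 1 is a nonzero constant, so f_y never vanishes: no point (x, y) can satisfy f = f_x = f_y = 0. In particular no (x, y) ∈ {−4, ..., 4}² is singular; the curve is smooth.


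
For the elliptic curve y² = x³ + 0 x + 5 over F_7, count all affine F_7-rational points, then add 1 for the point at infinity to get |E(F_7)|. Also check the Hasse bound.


Affine points = {(3, 2), (3, 5), (5, 2), (5, 5), (6, 2), (6, 5)}; affine count = 6; |E(F_7)| = 7.

Discriminant check: Δ ∝ 4a³ + 27b² = 4·0³ + 27·5² = 4·0 + 27·25 ≡ 3 (mod 7). Nonzero ⇒ E is nonsingular.
For each x ∈ F_7, compute rhs = x³ + 0·x + 5 mod 7, then count y ∈ F_7 with y² ≡ rhs.
  x = 0: rhs = 5, matching y values: none (0 points).
  x = 1: rhs = 6, matching y values: none (0 points).
  x = 2: rhs = 6, matching y values: none (0 points).
  x = 3: rhs = 4, matching y values: 2, 5 (2 points).
  x = 4: rhs = 6, matching y values: none (0 points).
  x = 5: rhs = 4, matching y values: 2, 5 (2 points).
  x = 6: rhs = 4, matching y values: 2, 5 (2 points).
Total affine count: 6.
Full point count |E(F_7)| = 6 + 1 = 7.
Hasse bound: |7 − (7+1)| = |-1| = 1 ≤ 2√7 ≈ 5.2915 ✓.


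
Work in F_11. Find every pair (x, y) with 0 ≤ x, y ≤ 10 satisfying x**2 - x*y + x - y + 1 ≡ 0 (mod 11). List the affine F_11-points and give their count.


Affine F_11-points: {(0, 1), (1, 7), (2, 6), (3, 6), (4, 2), (5, 7), (6, 3), (7, 3), (8, 2), (9, 8)}; count = 10.

For each of the 121 pairs (x, y) ∈ F_11², evaluate f(x, y) mod 11. Record the zeros.
  x = 0: [0↦1, 1↦0, 2↦10, 3↦9, 4↦8, 5↦7, 6↦6, 7↦5, 8↦4, 9↦3, 10↦2]  zeros at y ∈ {1}
  x = 1: [0↦3, 1↦1, 2↦10, 3↦8, 4↦6, 5↦4, 6↦2, 7↦0, 8↦9, 9↦7, 10↦5]  zeros at y ∈ {7}
  x = 2: [0↦7, 1↦4, 2↦1, 3↦9, 4↦6, 5↦3, 6↦0, 7↦8, 8↦5, 9↦2, 10↦10]  zeros at y ∈ {6}
  x = 3: [0↦2, 1↦9, 2↦5, 3↦1, 4↦8, 5↦4, 6↦0, 7↦7, 8↦3, 9↦10, 10↦6]  zeros at y ∈ {6}
  x = 4: [0↦10, 1↦5, 2↦0, 3↦6, 4↦1, 5↦7, 6↦2, 7↦8, 8↦3, 9↦9, 10↦4]  zeros at y ∈ {2}
  x = 5: [0↦9, 1↦3, 2↦8, 3↦2, 4↦7, 5↦1, 6↦6, 7↦0, 8↦5, 9↦10, 10↦4]  zeros at y ∈ {7}
  x = 6: [0↦10, 1↦3, 2↦7, 3↦0, 4↦4, 5↦8, 6↦1, 7↦5, 8↦9, 9↦2, 10↦6]  zeros at y ∈ {3}
  x = 7: [0↦2, 1↦5, 2↦8, 3↦0, 4↦3, 5↦6, 6↦9, 7↦1, 8↦4, 9↦7, 10↦10]  zeros at y ∈ {3}
  x = 8: [0↦7, 1↦9, 2↦0, 3↦2, 4↦4, 5↦6, 6↦8, 7↦10, 8↦1, 9↦3, 10↦5]  zeros at y ∈ {2}
  x = 9: [0↦3, 1↦4, 2↦5, 3↦6, 4↦7, 5↦8, 6↦9, 7↦10, 8↦0, 9↦1, 10↦2]  zeros at y ∈ {8}
  x = 10: [0↦1, 1↦1, 2↦1, 3↦1, 4↦1, 5↦1, 6↦1, 7↦1, 8↦1, 9↦1, 10↦1]  zeros at y ∈ ∅
Collecting zeros: affine points = {(0, 1), (1, 7), (2, 6), (3, 6), (4, 2), (5, 7), (6, 3), (7, 3), (8, 2), (9, 8)}.
Total count |C(F_11)_aff| = 10.


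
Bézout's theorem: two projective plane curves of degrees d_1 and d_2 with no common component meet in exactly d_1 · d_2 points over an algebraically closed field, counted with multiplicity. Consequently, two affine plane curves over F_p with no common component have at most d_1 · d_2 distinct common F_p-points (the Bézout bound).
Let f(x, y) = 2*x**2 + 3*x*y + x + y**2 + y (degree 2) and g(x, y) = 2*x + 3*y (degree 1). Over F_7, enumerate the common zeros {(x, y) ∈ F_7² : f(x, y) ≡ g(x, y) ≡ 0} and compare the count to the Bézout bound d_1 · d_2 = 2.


Common zeros: {(0, 0), (1, 4)}; count = 2; Bézout bound = 2.

deg(f) = 2, deg(g) = 1, so Bézout bound = 2.
Scan x ∈ F_7. For each x, list the y ∈ F_7 with f(x, y) ≡ 0 and those with g(x, y) ≡ 0 (mod 7); the common zeros in that column are the intersection.
  x = 0: f ≡ 0 at y ∈ {0, 6}; g ≡ 0 at y ∈ {0}; common: {0}.
  x = 1: f ≡ 0 at y ∈ {4, 6}; g ≡ 0 at y ∈ {4}; common: {4}.
  x = 2: f ≡ 0 at y ∈ {2, 5}; g ≡ 0 at y ∈ {1}; common: ∅.
  x = 3: f ≡ 0 at y ∈ {0, 4}; g ≡ 0 at y ∈ {5}; common: ∅.
  x = 4: f ≡ 0 at y ∈ {3, 5}; g ≡ 0 at y ∈ {2}; common: ∅.
  x = 5: f ≡ 0 at y ∈ {2, 3}; g ≡ 0 at y ∈ {6}; common: ∅.
  x = 6: f ≡ 0 at y ∈ {1}; g ≡ 0 at y ∈ {3}; common: ∅.
Collecting: common zeros = {(0, 0), (1, 4)}, so the count is 2.
Comparison with the Bézout bound: 2 ≤ 2 = deg(f)·deg(g), as expected for curves with no common component (the bound is attained).


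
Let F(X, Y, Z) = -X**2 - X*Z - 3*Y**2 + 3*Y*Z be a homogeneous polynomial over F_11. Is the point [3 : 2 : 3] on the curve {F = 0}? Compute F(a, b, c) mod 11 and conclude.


F(3,2,3) ≡ 10 (mod 11); P is NOT on the curve.

Evaluate F(3, 2, 3) term-by-term (mod 11).
  -X**2 ↦ -1·9·1·1 = -9
  -X*Z ↦ -1·3·1·3 = -9
  -3*Y**2 ↦ -3·1·4·1 = -12
  3*Y*Z ↦ 3·1·2·3 = 18
Sum: F(3, 2, 3) = (-9) + (-9) + (-12) + (18) = -12.
Reducing mod 11: -12 ≡ 10 (mod 11).
Since F(a, b, c) ≡ 10 ≠ 0 (mod 11), P does NOT lie on the curve.


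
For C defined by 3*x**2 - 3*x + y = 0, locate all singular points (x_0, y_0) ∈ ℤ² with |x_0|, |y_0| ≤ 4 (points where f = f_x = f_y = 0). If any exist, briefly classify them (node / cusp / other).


No singular points in the scanned grid; C is smooth there.

Compute partial derivatives:
  f_x = 6*x - 3.
  f_y = 1.
f_y = 1 is a nonzero constant, so f_y never vanishes: no point (x, y) can satisfy f = f_x = f_y = 0. In particular no (x, y) ∈ {−4, ..., 4}² is singular; the curve is smooth.


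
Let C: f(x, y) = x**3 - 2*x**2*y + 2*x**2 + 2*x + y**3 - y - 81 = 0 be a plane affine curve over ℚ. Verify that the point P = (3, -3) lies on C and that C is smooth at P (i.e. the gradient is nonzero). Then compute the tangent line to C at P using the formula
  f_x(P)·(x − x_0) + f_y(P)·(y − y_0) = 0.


Tangent line at P: 77*x + 8*y - 207 = 0.

Step 1: f(3, -3) = 0, so P lies on C.
Step 2: partial derivatives
  f_x(x, y) = 3*x**2 - 4*x*y + 4*x + 2, f_y(x, y) = -2*x**2 + 3*y**2 - 1.
  f_x(P) = 77, f_y(P) = 8 (gradient nonzero, so P is smooth).
Step 3: tangent line at P: 77·(x − 3) + 8·(y − -3) = 0.
Expanding: 77*x + 8*y - 207 = 0.


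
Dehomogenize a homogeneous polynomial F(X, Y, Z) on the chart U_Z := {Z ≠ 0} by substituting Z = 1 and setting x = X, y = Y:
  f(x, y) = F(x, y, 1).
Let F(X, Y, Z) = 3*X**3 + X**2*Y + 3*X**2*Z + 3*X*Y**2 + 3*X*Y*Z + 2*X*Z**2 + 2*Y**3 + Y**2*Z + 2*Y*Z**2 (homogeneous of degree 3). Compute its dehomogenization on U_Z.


f(x, y) = 3*x**3 + x**2*y + 3*x**2 + 3*x*y**2 + 3*x*y + 2*x + 2*y**3 + y**2 + 2*y

On U_Z we set Z = 1. Each monomial c·X^i·Y^j·Z^k in F becomes c·x^i·y^j·1^k = c·x^i·y^j.
Substituting Z = 1: F(X, Y, 1) = 3*x**3 + x**2*y + 3*x**2 + 3*x*y**2 + 3*x*y + 2*x + 2*y**3 + y**2 + 2*y.
Note: deg(f) ≤ deg(F) = 3; strict inequality happens when F is divisible by Z (lost terms).


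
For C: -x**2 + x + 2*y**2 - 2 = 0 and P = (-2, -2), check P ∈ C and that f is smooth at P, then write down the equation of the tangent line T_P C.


Tangent line at P: 5*x - 8*y - 6 = 0.

Step 1: f(-2, -2) = 0, so P lies on C.
Step 2: partial derivatives
  f_x(x, y) = 1 - 2*x, f_y(x, y) = 4*y.
  f_x(P) = 5, f_y(P) = -8 (gradient nonzero, so P is smooth).
Step 3: tangent line at P: 5·(x − -2) + -8·(y − -2) = 0.
Expanding: 5*x - 8*y - 6 = 0.


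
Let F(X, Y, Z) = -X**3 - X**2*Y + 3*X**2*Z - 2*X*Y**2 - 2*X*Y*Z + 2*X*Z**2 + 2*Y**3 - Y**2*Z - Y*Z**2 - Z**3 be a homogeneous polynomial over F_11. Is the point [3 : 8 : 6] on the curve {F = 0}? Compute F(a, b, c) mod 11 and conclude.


F(3,8,6) ≡ 7 (mod 11); P is NOT on the curve.

Evaluate F(3, 8, 6) term-by-term (mod 11).
  -X**3 ↦ -1·27·1·1 = -27
  -X**2*Y ↦ -1·9·8·1 = -72
  3*X**2*Z ↦ 3·9·1·6 = 162
  -2*X*Y**2 ↦ -2·3·64·1 = -384
  -2*X*Y*Z ↦ -2·3·8·6 = -288
  2*X*Z**2 ↦ 2·3·1·36 = 216
  2*Y**3 ↦ 2·1·512·1 = 1024
  -Y**2*Z ↦ -1·1·64·6 = -384
  -Y*Z**2 ↦ -1·1·8·36 = -288
  -Z**3 ↦ -1·1·1·216 = -216
Sum: F(3, 8, 6) = (-27) + (-72) + (162) + (-384) + (-288) + (216) + (1024) + (-384) + (-288) + (-216) = -257.
Reducing mod 11: -257 ≡ 7 (mod 11).
Since F(a, b, c) ≡ 7 ≠ 0 (mod 11), P does NOT lie on the curve.


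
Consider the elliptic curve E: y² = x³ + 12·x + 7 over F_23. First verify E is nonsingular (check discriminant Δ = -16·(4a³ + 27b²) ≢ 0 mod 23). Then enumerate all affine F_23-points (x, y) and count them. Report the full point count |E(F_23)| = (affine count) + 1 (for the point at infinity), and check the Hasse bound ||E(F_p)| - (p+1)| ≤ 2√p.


Affine points = {(2, 4), (2, 19), (3, 1), (3, 22), (4, 2), (4, 21), (5, 10), (5, 13), (9, 4), (9, 19), (10, 0), (12, 4), (12, 19), (17, 8), (17, 15), (18, 11), (18, 12), (20, 6), (20, 17)}; affine count = 19; |E(F_23)| = 20.

Discriminant check: Δ ∝ 4a³ + 27b² = 4·12³ + 27·7² = 4·1728 + 27·49 ≡ 1 (mod 23). Nonzero ⇒ E is nonsingular.
For each x ∈ F_23, compute rhs = x³ + 12·x + 7 mod 23, then count y ∈ F_23 with y² ≡ rhs.
  x = 0: rhs = 7, matching y values: none (0 points).
  x = 1: rhs = 20, matching y values: none (0 points).
  x = 2: rhs = 16, matching y values: 4, 19 (2 points).
  x = 3: rhs = 1, matching y values: 1, 22 (2 points).
  x = 4: rhs = 4, matching y values: 2, 21 (2 points).
  x = 5: rhs = 8, matching y values: 10, 13 (2 points).
  x = 6: rhs = 19, matching y values: none (0 points).
  x = 7: rhs = 20, matching y values: none (0 points).
  x = 8: rhs = 17, matching y values: none (0 points).
  x = 9: rhs = 16, matching y values: 4, 19 (2 points).
  x = 10: rhs = 0, matching y values: 0 (1 points).
  x = 11: rhs = 21, matching y values: none (0 points).
  x = 12: rhs = 16, matching y values: 4, 19 (2 points).
  x = 13: rhs = 14, matching y values: none (0 points).
  x = 14: rhs = 21, matching y values: none (0 points).
  x = 15: rhs = 20, matching y values: none (0 points).
  x = 16: rhs = 17, matching y values: none (0 points).
  x = 17: rhs = 18, matching y values: 8, 15 (2 points).
  x = 18: rhs = 6, matching y values: 11, 12 (2 points).
  x = 19: rhs = 10, matching y values: none (0 points).
  x = 20: rhs = 13, matching y values: 6, 17 (2 points).
  x = 21: rhs = 21, matching y values: none (0 points).
  x = 22: rhs = 17, matching y values: none (0 points).
Total affine count: 19.
Full point count |E(F_23)| = 19 + 1 = 20.
Hasse bound: |20 − (23+1)| = |-4| = 4 ≤ 2√23 ≈ 9.5917 ✓.


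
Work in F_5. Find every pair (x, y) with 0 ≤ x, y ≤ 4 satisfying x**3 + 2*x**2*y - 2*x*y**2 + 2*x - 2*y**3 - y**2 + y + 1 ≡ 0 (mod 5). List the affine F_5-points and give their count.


Affine F_5-points: {(1, 4), (2, 1), (2, 2), (3, 4), (4, 1)}; count = 5.

For each of the 25 pairs (x, y) ∈ F_5², evaluate f(x, y) mod 5. Record the zeros.
  x = 0: [0↦1, 1↦4, 2↦3, 3↦1, 4↦1]  zeros at y ∈ ∅
  x = 1: [0↦4, 1↦2, 2↦2, 3↦2, 4↦0]  zeros at y ∈ {4}
  x = 2: [0↦3, 1↦0, 2↦0, 3↦1, 4↦1]  zeros at y ∈ {1, 2}
  x = 3: [0↦4, 1↦4, 2↦3, 3↦4, 4↦0]  zeros at y ∈ {4}
  x = 4: [0↦3, 1↦0, 2↦2, 3↦2, 4↦3]  zeros at y ∈ {1}
Collecting zeros: affine points = {(1, 4), (2, 1), (2, 2), (3, 4), (4, 1)}.
Total count |C(F_5)_aff| = 5.


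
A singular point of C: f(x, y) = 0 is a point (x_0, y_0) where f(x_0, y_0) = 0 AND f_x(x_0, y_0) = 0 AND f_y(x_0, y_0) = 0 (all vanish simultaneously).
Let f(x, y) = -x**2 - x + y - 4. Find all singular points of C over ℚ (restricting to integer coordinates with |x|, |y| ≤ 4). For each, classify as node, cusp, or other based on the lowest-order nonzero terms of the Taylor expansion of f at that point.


No singular points in the scanned grid; C is smooth there.

Compute partial derivatives:
  f_x = -2*x - 1.
  f_y = 1.
f_y = 1 is a nonzero constant, so f_y never vanishes: no point (x, y) can satisfy f = f_x = f_y = 0. In particular no (x, y) ∈ {−4, ..., 4}² is singular; the curve is smooth.


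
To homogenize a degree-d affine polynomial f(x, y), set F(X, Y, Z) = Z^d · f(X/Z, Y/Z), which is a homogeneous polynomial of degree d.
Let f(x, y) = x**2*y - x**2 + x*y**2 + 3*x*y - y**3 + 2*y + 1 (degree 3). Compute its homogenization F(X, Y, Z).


F(X, Y, Z) = X**2*Y - X**2*Z + X*Y**2 + 3*X*Y*Z - Y**3 + 2*Y*Z**2 + Z**3

deg(f) = 3.
Substitute x = X/Z, y = Y/Z into f, then multiply by Z^3.
  monomial 1·x^2·y^1 ↦ 1·X^2·Y^1·Z^0.
  monomial -1·x^2·y^0 ↦ -1·X^2·Y^0·Z^1.
  monomial 1·x^1·y^2 ↦ 1·X^1·Y^2·Z^0.
  monomial 3·x^1·y^1 ↦ 3·X^1·Y^1·Z^1.
  monomial -1·x^0·y^3 ↦ -1·X^0·Y^3·Z^0.
  monomial 2·x^0·y^1 ↦ 2·X^0·Y^1·Z^2.
  monomial 1·x^0·y^0 ↦ 1·X^0·Y^0·Z^3.
Collecting: F(X, Y, Z) = X**2*Y - X**2*Z + X*Y**2 + 3*X*Y*Z - Y**3 + 2*Y*Z**2 + Z**3.


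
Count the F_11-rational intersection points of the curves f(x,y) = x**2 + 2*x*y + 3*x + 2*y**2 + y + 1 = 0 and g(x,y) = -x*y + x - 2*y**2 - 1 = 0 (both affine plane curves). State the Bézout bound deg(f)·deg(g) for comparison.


Common zeros: ∅; count = 0; Bézout bound = 4.

deg(f) = 2, deg(g) = 2, so Bézout bound = 4.
Scan x ∈ F_11. For each x, list the y ∈ F_11 with f(x, y) ≡ 0 and those with g(x, y) ≡ 0 (mod 11); the common zeros in that column are the intersection.
  x = 0: f ≡ 0 at y ∈ {2, 3}; g ≡ 0 at y ∈ {4, 7}; common: ∅.
  x = 1: f ≡ 0 at y ∈ ∅; g ≡ 0 at y ∈ {0, 5}; common: ∅.
  x = 2: f ≡ 0 at y ∈ {0, 3}; g ≡ 0 at y ∈ {2, 8}; common: ∅.
  x = 3: f ≡ 0 at y ∈ ∅; g ≡ 0 at y ∈ {6, 9}; common: ∅.
  x = 4: f ≡ 0 at y ∈ {2, 10}; g ≡ 0 at y ∈ ∅; common: ∅.
  x = 5: f ≡ 0 at y ∈ ∅; g ≡ 0 at y ∈ ∅; common: ∅.
  x = 6: f ≡ 0 at y ∈ {0, 10}; g ≡ 0 at y ∈ ∅; common: ∅.
  x = 7: f ≡ 0 at y ∈ {1, 8}; g ≡ 0 at y ∈ {3, 10}; common: ∅.
  x = 8: f ≡ 0 at y ∈ ∅; g ≡ 0 at y ∈ ∅; common: ∅.
  x = 9: f ≡ 0 at y ∈ ∅; g ≡ 0 at y ∈ ∅; common: ∅.
  x = 10: f ≡ 0 at y ∈ {1, 5}; g ≡ 0 at y ∈ ∅; common: ∅.
Collecting: common zeros = ∅, so the count is 0.
Comparison with the Bézout bound: 0 ≤ 4 = deg(f)·deg(g), as expected for curves with no common component (the affine F_11-count falls short of the bound because intersections may lie at infinity, over extension fields, or carry multiplicity).


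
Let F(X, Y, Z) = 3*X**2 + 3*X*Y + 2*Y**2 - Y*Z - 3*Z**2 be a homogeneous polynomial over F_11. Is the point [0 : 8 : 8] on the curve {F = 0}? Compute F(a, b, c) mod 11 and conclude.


F(0,8,8) ≡ 4 (mod 11); P is NOT on the curve.

Evaluate F(0, 8, 8) term-by-term (mod 11).
  3*X**2 ↦ 3·0·1·1 = 0
  3*X*Y ↦ 3·0·8·1 = 0
  2*Y**2 ↦ 2·1·64·1 = 128
  -Y*Z ↦ -1·1·8·8 = -64
  -3*Z**2 ↦ -3·1·1·64 = -192
Sum: F(0, 8, 8) = (0) + (0) + (128) + (-64) + (-192) = -128.
Reducing mod 11: -128 ≡ 4 (mod 11).
Since F(a, b, c) ≡ 4 ≠ 0 (mod 11), P does NOT lie on the curve.


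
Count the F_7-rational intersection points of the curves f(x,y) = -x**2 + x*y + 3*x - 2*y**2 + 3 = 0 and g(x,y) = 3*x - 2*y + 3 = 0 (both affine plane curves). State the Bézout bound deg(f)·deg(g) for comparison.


Common zeros: ∅; count = 0; Bézout bound = 2.

deg(f) = 2, deg(g) = 1, so Bézout bound = 2.
Scan x ∈ F_7. For each x, list the y ∈ F_7 with f(x, y) ≡ 0 and those with g(x, y) ≡ 0 (mod 7); the common zeros in that column are the intersection.
  x = 0: f ≡ 0 at y ∈ ∅; g ≡ 0 at y ∈ {5}; common: ∅.
  x = 1: f ≡ 0 at y ∈ ∅; g ≡ 0 at y ∈ {3}; common: ∅.
  x = 2: f ≡ 0 at y ∈ {3, 5}; g ≡ 0 at y ∈ {1}; common: ∅.
  x = 3: f ≡ 0 at y ∈ ∅; g ≡ 0 at y ∈ {6}; common: ∅.
  x = 4: f ≡ 0 at y ∈ {3, 6}; g ≡ 0 at y ∈ {4}; common: ∅.
  x = 5: f ≡ 0 at y ∈ {0, 6}; g ≡ 0 at y ∈ {2}; common: ∅.
  x = 6: f ≡ 0 at y ∈ {5}; g ≡ 0 at y ∈ {0}; common: ∅.
Collecting: common zeros = ∅, so the count is 0.
Comparison with the Bézout bound: 0 ≤ 2 = deg(f)·deg(g), as expected for curves with no common component (the affine F_7-count falls short of the bound because intersections may lie at infinity, over extension fields, or carry multiplicity).


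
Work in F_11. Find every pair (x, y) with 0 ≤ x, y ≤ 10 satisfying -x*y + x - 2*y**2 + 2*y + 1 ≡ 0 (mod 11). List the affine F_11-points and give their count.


Affine F_11-points: {(0, 3), (0, 9), (3, 8), (4, 5), (7, 4), (7, 10), (8, 2), (8, 6), (10, 0), (10, 7)}; count = 10.

For each of the 121 pairs (x, y) ∈ F_11², evaluate f(x, y) mod 11. Record the zeros.
  x = 0: [0↦1, 1↦1, 2↦8, 3↦0, 4↦10, 5↦5, 6↦7, 7↦5, 8↦10, 9↦0, 10↦8]  zeros at y ∈ {3, 9}
  x = 1: [0↦2, 1↦1, 2↦7, 3↦9, 4↦7, 5↦1, 6↦2, 7↦10, 8↦3, 9↦3, 10↦10]  zeros at y ∈ ∅
  x = 2: [0↦3, 1↦1, 2↦6, 3↦7, 4↦4, 5↦8, 6↦8, 7↦4, 8↦7, 9↦6, 10↦1]  zeros at y ∈ ∅
  x = 3: [0↦4, 1↦1, 2↦5, 3↦5, 4↦1, 5↦4, 6↦3, 7↦9, 8↦0, 9↦9, 10↦3]  zeros at y ∈ {8}
  x = 4: [0↦5, 1↦1, 2↦4, 3↦3, 4↦9, 5↦0, 6↦9, 7↦3, 8↦4, 9↦1, 10↦5]  zeros at y ∈ {5}
  x = 5: [0↦6, 1↦1, 2↦3, 3↦1, 4↦6, 5↦7, 6↦4, 7↦8, 8↦8, 9↦4, 10↦7]  zeros at y ∈ ∅
  x = 6: [0↦7, 1↦1, 2↦2, 3↦10, 4↦3, 5↦3, 6↦10, 7↦2, 8↦1, 9↦7, 10↦9]  zeros at y ∈ ∅
  x = 7: [0↦8, 1↦1, 2↦1, 3↦8, 4↦0, 5↦10, 6↦5, 7↦7, 8↦5, 9↦10, 10↦0]  zeros at y ∈ {4, 10}
  x = 8: [0↦9, 1↦1, 2↦0, 3↦6, 4↦8, 5↦6, 6↦0, 7↦1, 8↦9, 9↦2, 10↦2]  zeros at y ∈ {2, 6}
  x = 9: [0↦10, 1↦1, 2↦10, 3↦4, 4↦5, 5↦2, 6↦6, 7↦6, 8↦2, 9↦5, 10↦4]  zeros at y ∈ ∅
  x = 10: [0↦0, 1↦1, 2↦9, 3↦2, 4↦2, 5↦9, 6↦1, 7↦0, 8↦6, 9↦8, 10↦6]  zeros at y ∈ {0, 7}
Collecting zeros: affine points = {(0, 3), (0, 9), (3, 8), (4, 5), (7, 4), (7, 10), (8, 2), (8, 6), (10, 0), (10, 7)}.
Total count |C(F_11)_aff| = 10.


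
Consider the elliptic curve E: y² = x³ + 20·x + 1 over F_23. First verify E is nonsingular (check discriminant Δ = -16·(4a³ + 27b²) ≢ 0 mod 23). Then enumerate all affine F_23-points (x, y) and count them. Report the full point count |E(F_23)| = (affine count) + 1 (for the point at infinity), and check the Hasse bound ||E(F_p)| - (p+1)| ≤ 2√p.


Affine points = {(0, 1), (0, 22), (2, 7), (2, 16), (7, 1), (7, 22), (8, 11), (8, 12), (9, 6), (9, 17), (14, 9), (14, 14), (16, 1), (16, 22), (18, 11), (18, 12), (19, 8), (19, 15), (20, 11), (20, 12), (22, 7), (22, 16)}; affine count = 22; |E(F_23)| = 23.

Discriminant check: Δ ∝ 4a³ + 27b² = 4·20³ + 27·1² = 4·8000 + 27·1 ≡ 11 (mod 23). Nonzero ⇒ E is nonsingular.
For each x ∈ F_23, compute rhs = x³ + 20·x + 1 mod 23, then count y ∈ F_23 with y² ≡ rhs.
  x = 0: rhs = 1, matching y values: 1, 22 (2 points).
  x = 1: rhs = 22, matching y values: none (0 points).
  x = 2: rhs = 3, matching y values: 7, 16 (2 points).
  x = 3: rhs = 19, matching y values: none (0 points).
  x = 4: rhs = 7, matching y values: none (0 points).
  x = 5: rhs = 19, matching y values: none (0 points).
  x = 6: rhs = 15, matching y values: none (0 points).
  x = 7: rhs = 1, matching y values: 1, 22 (2 points).
  x = 8: rhs = 6, matching y values: 11, 12 (2 points).
  x = 9: rhs = 13, matching y values: 6, 17 (2 points).
  x = 10: rhs = 5, matching y values: none (0 points).
  x = 11: rhs = 11, matching y values: none (0 points).
  x = 12: rhs = 14, matching y values: none (0 points).
  x = 13: rhs = 20, matching y values: none (0 points).
  x = 14: rhs = 12, matching y values: 9, 14 (2 points).
  x = 15: rhs = 19, matching y values: none (0 points).
  x = 16: rhs = 1, matching y values: 1, 22 (2 points).
  x = 17: rhs = 10, matching y values: none (0 points).
  x = 18: rhs = 6, matching y values: 11, 12 (2 points).
  x = 19: rhs = 18, matching y values: 8, 15 (2 points).
  x = 20: rhs = 6, matching y values: 11, 12 (2 points).
  x = 21: rhs = 22, matching y values: none (0 points).
  x = 22: rhs = 3, matching y values: 7, 16 (2 points).
Total affine count: 22.
Full point count |E(F_23)| = 22 + 1 = 23.
Hasse bound: |23 − (23+1)| = |-1| = 1 ≤ 2√23 ≈ 9.5917 ✓.


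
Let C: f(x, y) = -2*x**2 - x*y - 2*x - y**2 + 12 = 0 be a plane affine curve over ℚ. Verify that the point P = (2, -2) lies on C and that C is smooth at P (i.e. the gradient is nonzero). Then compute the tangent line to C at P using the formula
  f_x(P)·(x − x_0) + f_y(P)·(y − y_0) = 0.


Tangent line at P: -8*x + 2*y + 20 = 0.

Step 1: f(2, -2) = 0, so P lies on C.
Step 2: partial derivatives
  f_x(x, y) = -4*x - y - 2, f_y(x, y) = -x - 2*y.
  f_x(P) = -8, f_y(P) = 2 (gradient nonzero, so P is smooth).
Step 3: tangent line at P: -8·(x − 2) + 2·(y − -2) = 0.
Expanding: -8*x + 2*y + 20 = 0.


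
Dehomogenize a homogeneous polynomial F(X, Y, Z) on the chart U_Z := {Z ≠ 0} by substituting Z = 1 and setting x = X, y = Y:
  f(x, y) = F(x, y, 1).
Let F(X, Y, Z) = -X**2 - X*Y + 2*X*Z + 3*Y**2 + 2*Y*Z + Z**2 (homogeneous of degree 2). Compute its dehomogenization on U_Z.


f(x, y) = -x**2 - x*y + 2*x + 3*y**2 + 2*y + 1

On U_Z we set Z = 1. Each monomial c·X^i·Y^j·Z^k in F becomes c·x^i·y^j·1^k = c·x^i·y^j.
Substituting Z = 1: F(X, Y, 1) = -x**2 - x*y + 2*x + 3*y**2 + 2*y + 1.
Note: deg(f) ≤ deg(F) = 2; strict inequality happens when F is divisible by Z (lost terms).


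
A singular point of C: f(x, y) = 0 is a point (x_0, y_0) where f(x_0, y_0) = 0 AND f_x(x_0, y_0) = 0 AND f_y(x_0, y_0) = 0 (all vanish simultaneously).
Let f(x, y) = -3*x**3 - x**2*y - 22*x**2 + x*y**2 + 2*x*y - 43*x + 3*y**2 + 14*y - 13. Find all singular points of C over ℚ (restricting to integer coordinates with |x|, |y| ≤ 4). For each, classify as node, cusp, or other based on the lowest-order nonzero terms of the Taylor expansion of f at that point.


Singular points: {(-2, -3)}; classification: node.

Compute partial derivatives:
  f_x = -9*x**2 - 2*x*y - 44*x + y**2 + 2*y - 43.
  f_y = -x**2 + 2*x*y + 2*x + 6*y + 14.
Scan x_0 ∈ {−4, ..., 4}. For each x_0, f_y(x_0, y) is a polynomial in y; find its integer roots y ∈ {−4, ..., 4}, then test f_x and f at those candidates.
  x = -4: f_y(-4, y) = -2*y - 10; no integer root y with |y| ≤ 4.
  x = -3: f_y(-3, y) = -1; no integer root y with |y| ≤ 4.
  x = -2: f_y(-2, y) = 2*y + 6; vanishes at y ∈ {-3}. (-2, -3): f_x = 0, f = 0 — SINGULAR.
  x = -1: f_y(-1, y) = 4*y + 11; no integer root y with |y| ≤ 4.
  x = 0: f_y(0, y) = 6*y + 14; no integer root y with |y| ≤ 4.
  x = 1: f_y(1, y) = 8*y + 15; no integer root y with |y| ≤ 4.
  x = 2: f_y(2, y) = 10*y + 14; no integer root y with |y| ≤ 4.
  x = 3: f_y(3, y) = 12*y + 11; no integer root y with |y| ≤ 4.
  x = 4: f_y(4, y) = 14*y + 6; no integer root y with |y| ≤ 4.
Only singular point on the grid: (-2, -3).
Classify: substitute x = -2 + u, y = -3 + v and expand: f = -3*u**3 - u**2*v - u**2 + u*v**2 + v**2.
No constant or linear terms (consistent with a singular point). Quadratic part: -u**2 + v**2. Cubic part: -3*u**3 - u**2*v + u*v**2.
The quadratic part v**2 - u**2 = (v − u)(v + u) splits into two distinct linear factors, so there are two distinct tangent lines y − -3 = ±(x − -2) — this is a node (ordinary double point).
Classification: node.


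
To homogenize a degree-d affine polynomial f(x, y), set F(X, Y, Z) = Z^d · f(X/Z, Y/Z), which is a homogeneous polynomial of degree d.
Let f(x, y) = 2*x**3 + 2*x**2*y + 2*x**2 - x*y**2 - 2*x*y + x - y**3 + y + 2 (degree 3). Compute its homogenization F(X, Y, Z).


F(X, Y, Z) = 2*X**3 + 2*X**2*Y + 2*X**2*Z - X*Y**2 - 2*X*Y*Z + X*Z**2 - Y**3 + Y*Z**2 + 2*Z**3

deg(f) = 3.
Substitute x = X/Z, y = Y/Z into f, then multiply by Z^3.
  monomial 2·x^3·y^0 ↦ 2·X^3·Y^0·Z^0.
  monomial 2·x^2·y^1 ↦ 2·X^2·Y^1·Z^0.
  monomial 2·x^2·y^0 ↦ 2·X^2·Y^0·Z^1.
  monomial -1·x^1·y^2 ↦ -1·X^1·Y^2·Z^0.
  monomial -2·x^1·y^1 ↦ -2·X^1·Y^1·Z^1.
  monomial 1·x^1·y^0 ↦ 1·X^1·Y^0·Z^2.
  monomial -1·x^0·y^3 ↦ -1·X^0·Y^3·Z^0.
  monomial 1·x^0·y^1 ↦ 1·X^0·Y^1·Z^2.
  monomial 2·x^0·y^0 ↦ 2·X^0·Y^0·Z^3.
Collecting: F(X, Y, Z) = 2*X**3 + 2*X**2*Y + 2*X**2*Z - X*Y**2 - 2*X*Y*Z + X*Z**2 - Y**3 + Y*Z**2 + 2*Z**3.


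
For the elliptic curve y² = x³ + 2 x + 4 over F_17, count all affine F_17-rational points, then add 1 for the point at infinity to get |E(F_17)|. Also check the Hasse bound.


Affine points = {(0, 2), (0, 15), (2, 4), (2, 13), (4, 5), (4, 12), (7, 2), (7, 15), (10, 2), (10, 15), (13, 0), (15, 3), (15, 14), (16, 1), (16, 16)}; affine count = 15; |E(F_17)| = 16.

Discriminant check: Δ ∝ 4a³ + 27b² = 4·2³ + 27·4² = 4·8 + 27·16 ≡ 5 (mod 17). Nonzero ⇒ E is nonsingular.
For each x ∈ F_17, compute rhs = x³ + 2·x + 4 mod 17, then count y ∈ F_17 with y² ≡ rhs.
  x = 0: rhs = 4, matching y values: 2, 15 (2 points).
  x = 1: rhs = 7, matching y values: none (0 points).
  x = 2: rhs = 16, matching y values: 4, 13 (2 points).
  x = 3: rhs = 3, matching y values: none (0 points).
  x = 4: rhs = 8, matching y values: 5, 12 (2 points).
  x = 5: rhs = 3, matching y values: none (0 points).
  x = 6: rhs = 11, matching y values: none (0 points).
  x = 7: rhs = 4, matching y values: 2, 15 (2 points).
  x = 8: rhs = 5, matching y values: none (0 points).
  x = 9: rhs = 3, matching y values: none (0 points).
  x = 10: rhs = 4, matching y values: 2, 15 (2 points).
  x = 11: rhs = 14, matching y values: none (0 points).
  x = 12: rhs = 5, matching y values: none (0 points).
  x = 13: rhs = 0, matching y values: 0 (1 points).
  x = 14: rhs = 5, matching y values: none (0 points).
  x = 15: rhs = 9, matching y values: 3, 14 (2 points).
  x = 16: rhs = 1, matching y values: 1, 16 (2 points).
Total affine count: 15.
Full point count |E(F_17)| = 15 + 1 = 16.
Hasse bound: |16 − (17+1)| = |-2| = 2 ≤ 2√17 ≈ 8.2462 ✓.


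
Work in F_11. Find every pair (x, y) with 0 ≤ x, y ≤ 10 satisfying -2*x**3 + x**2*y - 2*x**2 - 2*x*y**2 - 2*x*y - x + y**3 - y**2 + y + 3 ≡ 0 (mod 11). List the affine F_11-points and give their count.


Affine F_11-points: {(0, 4), (0, 9), (0, 10), (1, 9), (2, 2), (3, 7), (5, 10), (6, 8), (7, 5), (8, 9), (10, 10)}; count = 11.

For each of the 121 pairs (x, y) ∈ F_11², evaluate f(x, y) mod 11. Record the zeros.
  x = 0: [0↦3, 1↦4, 2↦9, 3↦2, 4↦0, 5↦9, 6↦2, 7↦7, 8↦8, 9↦0, 10↦0]  zeros at y ∈ {4, 9, 10}
  x = 1: [0↦9, 1↦7, 2↦5, 3↦9, 4↦3, 5↦4, 6↦7, 7↦7, 8↦10, 9↦0, 10↦5]  zeros at y ∈ {9}
  x = 2: [0↦10, 1↦7, 2↦0, 3↦6, 4↦9, 5↦4, 6↦8, 7↦5, 8↦1, 9↦2, 10↦3]  zeros at y ∈ {2}
  x = 3: [0↦5, 1↦3, 2↦4, 3↦3, 4↦6, 5↦8, 6↦4, 7↦0, 8↦2, 9↦5, 10↦4]  zeros at y ∈ {7}
  x = 4: [0↦4, 1↦5, 2↦5, 3↦10, 4↦4, 5↦4, 6↦5, 7↦2, 8↦1, 9↦8, 10↦7]  zeros at y ∈ ∅
  x = 5: [0↦6, 1↦1, 2↦2, 3↦4, 4↦2, 5↦2, 6↦10, 7↦10, 8↦8, 9↦10, 10↦0]  zeros at y ∈ {10}
  x = 6: [0↦10, 1↦1, 2↦5, 3↦6, 4↦10, 5↦1, 6↦7, 7↦1, 8↦0, 9↦10, 10↦4]  zeros at y ∈ {8}
  x = 7: [0↦4, 1↦4, 2↦2, 3↦4, 4↦5, 5↦0, 6↦6, 7↦7, 8↦9, 9↦7, 10↦7]  zeros at y ∈ {5}
  x = 8: [0↦9, 1↦9, 2↦3, 3↦8, 4↦8, 5↦9, 6↦6, 7↦5, 8↦1, 9↦0, 10↦8]  zeros at y ∈ {9}
  x = 9: [0↦2, 1↦4, 2↦7, 3↦6, 4↦7, 5↦5, 6↦6, 7↦5, 8↦8, 9↦10, 10↦6]  zeros at y ∈ ∅
  x = 10: [0↦4, 1↦10, 2↦2, 3↦8, 4↦1, 5↦9, 6↦5, 7↦6, 8↦7, 9↦3, 10↦0]  zeros at y ∈ {10}
Collecting zeros: affine points = {(0, 4), (0, 9), (0, 10), (1, 9), (2, 2), (3, 7), (5, 10), (6, 8), (7, 5), (8, 9), (10, 10)}.
Total count |C(F_11)_aff| = 11.


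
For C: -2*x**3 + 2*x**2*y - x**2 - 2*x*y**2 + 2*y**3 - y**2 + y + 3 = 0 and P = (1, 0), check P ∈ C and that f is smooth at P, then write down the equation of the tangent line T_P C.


Tangent line at P: -8*x + 3*y + 8 = 0.

Step 1: f(1, 0) = 0, so P lies on C.
Step 2: partial derivatives
  f_x(x, y) = -6*x**2 + 4*x*y - 2*x - 2*y**2, f_y(x, y) = 2*x**2 - 4*x*y + 6*y**2 - 2*y + 1.
  f_x(P) = -8, f_y(P) = 3 (gradient nonzero, so P is smooth).
Step 3: tangent line at P: -8·(x − 1) + 3·(y − 0) = 0.
Expanding: -8*x + 3*y + 8 = 0.


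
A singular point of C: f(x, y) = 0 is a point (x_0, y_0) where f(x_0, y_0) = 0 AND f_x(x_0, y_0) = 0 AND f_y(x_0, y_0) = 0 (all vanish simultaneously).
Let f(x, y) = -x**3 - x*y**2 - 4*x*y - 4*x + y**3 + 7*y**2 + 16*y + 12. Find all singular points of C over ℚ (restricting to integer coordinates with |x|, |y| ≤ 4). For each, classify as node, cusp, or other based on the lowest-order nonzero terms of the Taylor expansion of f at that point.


Singular points: {(0, -2)}; classification: cusp.

Compute partial derivatives:
  f_x = -3*x**2 - y**2 - 4*y - 4.
  f_y = -2*x*y - 4*x + 3*y**2 + 14*y + 16.
Scan x_0 ∈ {−4, ..., 4}. For each x_0, f_y(x_0, y) is a polynomial in y; find its integer roots y ∈ {−4, ..., 4}, then test f_x and f at those candidates.
  x = -4: f_y(-4, y) = 3*y**2 + 22*y + 32; vanishes at y ∈ {-2}. (-4, -2): f_x = -48 ≠ 0.
  x = -3: f_y(-3, y) = 3*y**2 + 20*y + 28; vanishes at y ∈ {-2}. (-3, -2): f_x = -27 ≠ 0.
  x = -2: f_y(-2, y) = 3*y**2 + 18*y + 24; vanishes at y ∈ {-4, -2}. (-2, -4): f_x = -16 ≠ 0; (-2, -2): f_x = -12 ≠ 0.
  x = -1: f_y(-1, y) = 3*y**2 + 16*y + 20; vanishes at y ∈ {-2}. (-1, -2): f_x = -3 ≠ 0.
  x = 0: f_y(0, y) = 3*y**2 + 14*y + 16; vanishes at y ∈ {-2}. (0, -2): f_x = 0, f = 0 — SINGULAR.
  x = 1: f_y(1, y) = 3*y**2 + 12*y + 12; vanishes at y ∈ {-2}. (1, -2): f_x = -3 ≠ 0.
  x = 2: f_y(2, y) = 3*y**2 + 10*y + 8; vanishes at y ∈ {-2}. (2, -2): f_x = -12 ≠ 0.
  x = 3: f_y(3, y) = 3*y**2 + 8*y + 4; vanishes at y ∈ {-2}. (3, -2): f_x = -27 ≠ 0.
  x = 4: f_y(4, y) = 3*y**2 + 6*y; vanishes at y ∈ {-2, 0}. (4, -2): f_x = -48 ≠ 0; (4, 0): f_x = -52 ≠ 0.
Only singular point on the grid: (0, -2).
Classify: substitute x = 0 + u, y = -2 + v and expand: f = -u**3 - u*v**2 + v**3 + v**2.
No constant or linear terms (consistent with a singular point). Quadratic part: v**2. Cubic part: -u**3 - u*v**2 + v**3.
The quadratic part v**2 is a perfect square, so there is a single (double) tangent line v = 0, i.e. y = -2. Restricting the cubic part to that line (v = 0) leaves -u**3 ≠ 0, so f is not divisible by v and the branch is v² ≈ u**3 to lowest order — this is a cusp.
Classification: cusp.


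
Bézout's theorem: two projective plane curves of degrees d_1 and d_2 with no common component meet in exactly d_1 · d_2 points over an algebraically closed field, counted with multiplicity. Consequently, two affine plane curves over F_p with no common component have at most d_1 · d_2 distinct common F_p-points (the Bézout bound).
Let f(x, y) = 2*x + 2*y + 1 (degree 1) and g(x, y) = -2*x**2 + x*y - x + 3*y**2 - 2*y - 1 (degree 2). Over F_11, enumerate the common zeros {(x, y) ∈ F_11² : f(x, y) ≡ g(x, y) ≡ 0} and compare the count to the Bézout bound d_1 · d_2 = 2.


Common zeros: {(10, 6)}; count = 1; Bézout bound = 2.

deg(f) = 1, deg(g) = 2, so Bézout bound = 2.
Scan x ∈ F_11. For each x, list the y ∈ F_11 with f(x, y) ≡ 0 and those with g(x, y) ≡ 0 (mod 11); the common zeros in that column are the intersection.
  x = 0: f ≡ 0 at y ∈ {5}; g ≡ 0 at y ∈ {1, 7}; common: ∅.
  x = 1: f ≡ 0 at y ∈ {4}; g ≡ 0 at y ∈ {5, 10}; common: ∅.
  x = 2: f ≡ 0 at y ∈ {3}; g ≡ 0 at y ∈ {0}; common: ∅.
  x = 3: f ≡ 0 at y ∈ {2}; g ≡ 0 at y ∈ {0, 7}; common: ∅.
  x = 4: f ≡ 0 at y ∈ {1}; g ≡ 0 at y ∈ ∅; common: ∅.
  x = 5: f ≡ 0 at y ∈ {0}; g ≡ 0 at y ∈ ∅; common: ∅.
  x = 6: f ≡ 0 at y ∈ {10}; g ≡ 0 at y ∈ ∅; common: ∅.
  x = 7: f ≡ 0 at y ∈ {9}; g ≡ 0 at y ∈ ∅; common: ∅.
  x = 8: f ≡ 0 at y ∈ {8}; g ≡ 0 at y ∈ ∅; common: ∅.
  x = 9: f ≡ 0 at y ∈ {7}; g ≡ 0 at y ∈ {6, 10}; common: ∅.
  x = 10: f ≡ 0 at y ∈ {6}; g ≡ 0 at y ∈ {6}; common: {6}.
Collecting: common zeros = {(10, 6)}, so the count is 1.
Comparison with the Bézout bound: 1 ≤ 2 = deg(f)·deg(g), as expected for curves with no common component (the affine F_11-count falls short of the bound because intersections may lie at infinity, over extension fields, or carry multiplicity).


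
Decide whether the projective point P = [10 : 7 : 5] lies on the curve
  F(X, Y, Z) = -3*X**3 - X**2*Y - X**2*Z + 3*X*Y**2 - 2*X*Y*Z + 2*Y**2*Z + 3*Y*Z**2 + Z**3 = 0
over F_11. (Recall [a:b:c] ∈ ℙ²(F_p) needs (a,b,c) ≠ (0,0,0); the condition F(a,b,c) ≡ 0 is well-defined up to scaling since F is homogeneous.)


F(10,7,5) ≡ 9 (mod 11); P is NOT on the curve.

Evaluate F(10, 7, 5) term-by-term (mod 11).
  -3*X**3 ↦ -3·1000·1·1 = -3000
  -X**2*Y ↦ -1·100·7·1 = -700
  -X**2*Z ↦ -1·100·1·5 = -500
  3*X*Y**2 ↦ 3·10·49·1 = 1470
  -2*X*Y*Z ↦ -2·10·7·5 = -700
  2*Y**2*Z ↦ 2·1·49·5 = 490
  3*Y*Z**2 ↦ 3·1·7·25 = 525
  Z**3 ↦ 1·1·1·125 = 125
Sum: F(10, 7, 5) = (-3000) + (-700) + (-500) + (1470) + (-700) + (490) + (525) + (125) = -2290.
Reducing mod 11: -2290 ≡ 9 (mod 11).
Since F(a, b, c) ≡ 9 ≠ 0 (mod 11), P does NOT lie on the curve.


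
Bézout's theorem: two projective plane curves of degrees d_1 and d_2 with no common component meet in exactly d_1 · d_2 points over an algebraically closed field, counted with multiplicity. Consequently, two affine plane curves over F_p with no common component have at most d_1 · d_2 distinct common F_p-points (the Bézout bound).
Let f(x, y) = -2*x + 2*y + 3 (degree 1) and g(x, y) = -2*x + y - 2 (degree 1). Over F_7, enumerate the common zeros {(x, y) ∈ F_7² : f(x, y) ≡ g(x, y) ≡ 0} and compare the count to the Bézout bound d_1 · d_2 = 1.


Common zeros: {(0, 2)}; count = 1; Bézout bound = 1.

deg(f) = 1, deg(g) = 1, so Bézout bound = 1.
Scan x ∈ F_7. For each x, list the y ∈ F_7 with f(x, y) ≡ 0 and those with g(x, y) ≡ 0 (mod 7); the common zeros in that column are the intersection.
  x = 0: f ≡ 0 at y ∈ {2}; g ≡ 0 at y ∈ {2}; common: {2}.
  x = 1: f ≡ 0 at y ∈ {3}; g ≡ 0 at y ∈ {4}; common: ∅.
  x = 2: f ≡ 0 at y ∈ {4}; g ≡ 0 at y ∈ {6}; common: ∅.
  x = 3: f ≡ 0 at y ∈ {5}; g ≡ 0 at y ∈ {1}; common: ∅.
  x = 4: f ≡ 0 at y ∈ {6}; g ≡ 0 at y ∈ {3}; common: ∅.
  x = 5: f ≡ 0 at y ∈ {0}; g ≡ 0 at y ∈ {5}; common: ∅.
  x = 6: f ≡ 0 at y ∈ {1}; g ≡ 0 at y ∈ {0}; common: ∅.
Collecting: common zeros = {(0, 2)}, so the count is 1.
Comparison with the Bézout bound: 1 ≤ 1 = deg(f)·deg(g), as expected for curves with no common component (the bound is attained).


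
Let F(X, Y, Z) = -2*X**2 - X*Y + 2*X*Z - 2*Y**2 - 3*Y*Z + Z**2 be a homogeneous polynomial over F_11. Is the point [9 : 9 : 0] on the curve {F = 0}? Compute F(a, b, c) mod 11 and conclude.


F(9,9,0) ≡ 2 (mod 11); P is NOT on the curve.

Evaluate F(9, 9, 0) term-by-term (mod 11).
  -2*X**2 ↦ -2·81·1·1 = -162
  -X*Y ↦ -1·9·9·1 = -81
  2*X*Z ↦ 2·9·1·0 = 0
  -2*Y**2 ↦ -2·1·81·1 = -162
  -3*Y*Z ↦ -3·1·9·0 = 0
  Z**2 ↦ 1·1·1·0 = 0
Sum: F(9, 9, 0) = (-162) + (-81) + (0) + (-162) + (0) + (0) = -405.
Reducing mod 11: -405 ≡ 2 (mod 11).
Since F(a, b, c) ≡ 2 ≠ 0 (mod 11), P does NOT lie on the curve.


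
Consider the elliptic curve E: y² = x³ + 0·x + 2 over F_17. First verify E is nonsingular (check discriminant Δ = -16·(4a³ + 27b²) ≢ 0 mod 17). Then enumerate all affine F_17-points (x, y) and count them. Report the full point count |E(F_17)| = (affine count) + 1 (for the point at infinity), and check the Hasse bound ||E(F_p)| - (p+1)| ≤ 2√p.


Affine points = {(0, 6), (0, 11), (4, 7), (4, 10), (5, 5), (5, 12), (8, 2), (8, 15), (9, 0), (10, 4), (10, 13), (12, 8), (12, 9), (14, 3), (14, 14), (16, 1), (16, 16)}; affine count = 17; |E(F_17)| = 18.

Discriminant check: Δ ∝ 4a³ + 27b² = 4·0³ + 27·2² = 4·0 + 27·4 ≡ 6 (mod 17). Nonzero ⇒ E is nonsingular.
For each x ∈ F_17, compute rhs = x³ + 0·x + 2 mod 17, then count y ∈ F_17 with y² ≡ rhs.
  x = 0: rhs = 2, matching y values: 6, 11 (2 points).
  x = 1: rhs = 3, matching y values: none (0 points).
  x = 2: rhs = 10, matching y values: none (0 points).
  x = 3: rhs = 12, matching y values: none (0 points).
  x = 4: rhs = 15, matching y values: 7, 10 (2 points).
  x = 5: rhs = 8, matching y values: 5, 12 (2 points).
  x = 6: rhs = 14, matching y values: none (0 points).
  x = 7: rhs = 5, matching y values: none (0 points).
  x = 8: rhs = 4, matching y values: 2, 15 (2 points).
  x = 9: rhs = 0, matching y values: 0 (1 points).
  x = 10: rhs = 16, matching y values: 4, 13 (2 points).
  x = 11: rhs = 7, matching y values: none (0 points).
  x = 12: rhs = 13, matching y values: 8, 9 (2 points).
  x = 13: rhs = 6, matching y values: none (0 points).
  x = 14: rhs = 9, matching y values: 3, 14 (2 points).
  x = 15: rhs = 11, matching y values: none (0 points).
  x = 16: rhs = 1, matching y values: 1, 16 (2 points).
Total affine count: 17.
Full point count |E(F_17)| = 17 + 1 = 18.
Hasse bound: |18 − (17+1)| = |0| = 0 ≤ 2√17 ≈ 8.2462 ✓.


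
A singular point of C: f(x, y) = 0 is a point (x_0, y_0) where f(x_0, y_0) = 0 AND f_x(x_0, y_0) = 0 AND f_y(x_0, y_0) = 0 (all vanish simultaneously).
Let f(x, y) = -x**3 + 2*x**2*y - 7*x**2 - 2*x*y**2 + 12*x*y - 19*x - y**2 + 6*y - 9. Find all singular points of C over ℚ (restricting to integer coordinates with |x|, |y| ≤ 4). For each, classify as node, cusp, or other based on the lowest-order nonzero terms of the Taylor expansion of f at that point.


Singular points: {(-1, 2)}; classification: cusp.

Compute partial derivatives:
  f_x = -3*x**2 + 4*x*y - 14*x - 2*y**2 + 12*y - 19.
  f_y = 2*x**2 - 4*x*y + 12*x - 2*y + 6.
Scan x_0 ∈ {−4, ..., 4}. For each x_0, f_y(x_0, y) is a polynomial in y; find its integer roots y ∈ {−4, ..., 4}, then test f_x and f at those candidates.
  x = -4: f_y(-4, y) = 14*y - 10; no integer root y with |y| ≤ 4.
  x = -3: f_y(-3, y) = 10*y - 12; no integer root y with |y| ≤ 4.
  x = -2: f_y(-2, y) = 6*y - 10; no integer root y with |y| ≤ 4.
  x = -1: f_y(-1, y) = 2*y - 4; vanishes at y ∈ {2}. (-1, 2): f_x = 0, f = 0 — SINGULAR.
  x = 0: f_y(0, y) = 6 - 2*y; vanishes at y ∈ {3}. (0, 3): f_x = -1 ≠ 0.
  x = 1: f_y(1, y) = 20 - 6*y; no integer root y with |y| ≤ 4.
  x = 2: f_y(2, y) = 38 - 10*y; no integer root y with |y| ≤ 4.
  x = 3: f_y(3, y) = 60 - 14*y; no integer root y with |y| ≤ 4.
  x = 4: f_y(4, y) = 86 - 18*y; no integer root y with |y| ≤ 4.
Only singular point on the grid: (-1, 2).
Classify: substitute x = -1 + u, y = 2 + v and expand: f = -u**3 + 2*u**2*v - 2*u*v**2 + v**2.
No constant or linear terms (consistent with a singular point). Quadratic part: v**2. Cubic part: -u**3 + 2*u**2*v - 2*u*v**2.
The quadratic part v**2 is a perfect square, so there is a single (double) tangent line v = 0, i.e. y = 2. Restricting the cubic part to that line (v = 0) leaves -u**3 ≠ 0, so f is not divisible by v and the branch is v² ≈ u**3 to lowest order — this is a cusp.
Classification: cusp.
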